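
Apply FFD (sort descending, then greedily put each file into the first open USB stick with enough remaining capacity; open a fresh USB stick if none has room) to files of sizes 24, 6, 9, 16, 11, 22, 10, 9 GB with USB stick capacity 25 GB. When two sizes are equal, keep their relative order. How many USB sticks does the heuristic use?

5

Sorted descending: 24, 22, 16, 11, 10, 9, 9, 6.
  24 → USB stick 1 (new)  [load 24/25]
  22 → USB stick 2 (new)  [load 22/25]
  16 → USB stick 3 (new)  [load 16/25]
  11 → USB stick 4 (new)  [load 11/25]
  10 → USB stick 4  [load 21/25]
  9 → USB stick 3  [load 25/25]
  9 → USB stick 5 (new)  [load 9/25]
  6 → USB stick 5  [load 15/25]
5 USB sticks opened.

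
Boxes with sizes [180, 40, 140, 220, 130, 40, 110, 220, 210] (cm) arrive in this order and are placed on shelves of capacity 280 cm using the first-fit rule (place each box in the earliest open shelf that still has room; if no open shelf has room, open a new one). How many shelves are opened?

  180 → shelf 1 (new)  [load 180/280]
  40 → shelf 1  [load 220/280]
  140 → shelf 2 (new)  [load 140/280]
  220 → shelf 3 (new)  [load 220/280]
  130 → shelf 2  [load 270/280]
  40 → shelf 1  [load 260/280]
  110 → shelf 4 (new)  [load 110/280]
  220 → shelf 5 (new)  [load 220/280]
  210 → shelf 6 (new)  [load 210/280]
6 shelves opened.

6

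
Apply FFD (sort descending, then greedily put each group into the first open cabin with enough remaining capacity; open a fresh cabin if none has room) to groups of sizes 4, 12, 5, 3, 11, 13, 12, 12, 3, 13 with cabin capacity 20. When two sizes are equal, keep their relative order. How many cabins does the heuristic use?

Sorted descending: 13, 13, 12, 12, 12, 11, 5, 4, 3, 3.
  13 → cabin 1 (new)  [load 13/20]
  13 → cabin 2 (new)  [load 13/20]
  12 → cabin 3 (new)  [load 12/20]
  12 → cabin 4 (new)  [load 12/20]
  12 → cabin 5 (new)  [load 12/20]
  11 → cabin 6 (new)  [load 11/20]
  5 → cabin 1  [load 18/20]
  4 → cabin 2  [load 17/20]
  3 → cabin 2  [load 20/20]
  3 → cabin 3  [load 15/20]
6 cabins opened.

6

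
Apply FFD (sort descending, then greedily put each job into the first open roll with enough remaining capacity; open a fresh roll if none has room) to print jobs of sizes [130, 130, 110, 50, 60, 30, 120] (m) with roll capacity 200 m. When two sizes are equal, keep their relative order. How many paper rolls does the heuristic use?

Sorted descending: 130, 130, 120, 110, 60, 50, 30.
  130 → roll 1 (new)  [load 130/200]
  130 → roll 2 (new)  [load 130/200]
  120 → roll 3 (new)  [load 120/200]
  110 → roll 4 (new)  [load 110/200]
  60 → roll 1  [load 190/200]
  50 → roll 2  [load 180/200]
  30 → roll 3  [load 150/200]
4 paper rolls opened.

4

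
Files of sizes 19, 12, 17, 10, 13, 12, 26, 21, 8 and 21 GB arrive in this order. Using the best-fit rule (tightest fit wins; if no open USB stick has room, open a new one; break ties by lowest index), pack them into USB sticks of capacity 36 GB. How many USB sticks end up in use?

6

  19 → USB stick 1 (new)  [load 19/36]
  12 → USB stick 1  [load 31/36]
  17 → USB stick 2 (new)  [load 17/36]
  10 → USB stick 2  [load 27/36]
  13 → USB stick 3 (new)  [load 13/36]
  12 → USB stick 3  [load 25/36]
  26 → USB stick 4 (new)  [load 26/36]
  21 → USB stick 5 (new)  [load 21/36]
  8 → USB stick 2  [load 35/36]
  21 → USB stick 6 (new)  [load 21/36]
6 USB sticks opened.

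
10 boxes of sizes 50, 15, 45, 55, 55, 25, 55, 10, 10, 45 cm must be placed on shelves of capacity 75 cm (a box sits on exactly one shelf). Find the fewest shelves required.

Total = 55 + 55 + 55 + 50 + 45 + 45 + 25 + 15 + 10 + 10 = 365 cm.
Lower bound: ⌈365/75⌉ = 5 shelves.
Also, 6 boxes each exceed 75/2 cm, and no two of those can share a shelf, so at least 6 shelves are needed.
A packing using 6 shelves:
  shelf 1: 55 + 15 = 70
  shelf 2: 55 + 10 + 10 = 75
  shelf 3: 55 = 55
  shelf 4: 50 + 25 = 75
  shelf 5: 45 = 45
  shelf 6: 45 = 45
This matches the lower bound, so 6 is optimal.

6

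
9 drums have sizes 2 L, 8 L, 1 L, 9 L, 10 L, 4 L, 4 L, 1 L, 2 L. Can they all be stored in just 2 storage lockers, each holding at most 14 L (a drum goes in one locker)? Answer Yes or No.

Total = 41 L; ⌈41/14⌉ = 3.
At least 3 storage lockers are required, but only 2 are allowed.

No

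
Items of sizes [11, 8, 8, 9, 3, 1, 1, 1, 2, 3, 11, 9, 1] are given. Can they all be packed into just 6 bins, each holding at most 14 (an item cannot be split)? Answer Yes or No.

Yes

A valid assignment using 6 bins:
  bin 1: 11 + 3 = 14
  bin 2: 11 + 3 = 14
  bin 3: 9 + 2 + 1 + 1 + 1 = 14
  bin 4: 9 + 1 = 10
  bin 5: 8 = 8
  bin 6: 8 = 8
Every load is within 14, so 6 bins suffice.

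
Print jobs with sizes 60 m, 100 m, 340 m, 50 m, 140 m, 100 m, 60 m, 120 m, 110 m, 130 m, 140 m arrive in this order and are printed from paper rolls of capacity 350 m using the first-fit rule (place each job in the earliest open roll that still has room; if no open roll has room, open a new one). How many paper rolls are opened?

5

  60 → roll 1 (new)  [load 60/350]
  100 → roll 1  [load 160/350]
  340 → roll 2 (new)  [load 340/350]
  50 → roll 1  [load 210/350]
  140 → roll 1  [load 350/350]
  100 → roll 3 (new)  [load 100/350]
  60 → roll 3  [load 160/350]
  120 → roll 3  [load 280/350]
  110 → roll 4 (new)  [load 110/350]
  130 → roll 4  [load 240/350]
  140 → roll 5 (new)  [load 140/350]
5 paper rolls opened.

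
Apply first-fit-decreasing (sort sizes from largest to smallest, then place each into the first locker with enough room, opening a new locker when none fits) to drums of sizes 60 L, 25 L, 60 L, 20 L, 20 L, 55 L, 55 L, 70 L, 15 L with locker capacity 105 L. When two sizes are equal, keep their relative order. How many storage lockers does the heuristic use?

5

Sorted descending: 70, 60, 60, 55, 55, 25, 20, 20, 15.
  70 → locker 1 (new)  [load 70/105]
  60 → locker 2 (new)  [load 60/105]
  60 → locker 3 (new)  [load 60/105]
  55 → locker 4 (new)  [load 55/105]
  55 → locker 5 (new)  [load 55/105]
  25 → locker 1  [load 95/105]
  20 → locker 2  [load 80/105]
  20 → locker 2  [load 100/105]
  15 → locker 3  [load 75/105]
5 storage lockers opened.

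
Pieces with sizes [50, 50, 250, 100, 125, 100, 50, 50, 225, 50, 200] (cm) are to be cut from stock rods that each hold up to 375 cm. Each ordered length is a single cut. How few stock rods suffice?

Total = 250 + 225 + 200 + 125 + 100 + 100 + 50 + 50 + 50 + 50 + 50 = 1250 cm.
Lower bound: ⌈1250/375⌉ = 4 stock rods.
A packing using 4 stock rods:
  stock rod 1: 250 + 125 = 375
  stock rod 2: 225 + 100 + 50 = 375
  stock rod 3: 200 + 100 + 50 = 350
  stock rod 4: 50 + 50 + 50 = 150
This matches the lower bound, so 4 is optimal.

4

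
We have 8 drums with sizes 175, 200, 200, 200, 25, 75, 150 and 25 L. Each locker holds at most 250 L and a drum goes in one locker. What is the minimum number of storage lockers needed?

5

Total = 200 + 200 + 200 + 175 + 150 + 75 + 25 + 25 = 1050 L.
Lower bound: ⌈1050/250⌉ = 5 storage lockers.
A packing using 5 storage lockers:
  locker 1: 200 + 25 + 25 = 250
  locker 2: 200 = 200
  locker 3: 200 = 200
  locker 4: 175 + 75 = 250
  locker 5: 150 = 150
This matches the lower bound, so 5 is optimal.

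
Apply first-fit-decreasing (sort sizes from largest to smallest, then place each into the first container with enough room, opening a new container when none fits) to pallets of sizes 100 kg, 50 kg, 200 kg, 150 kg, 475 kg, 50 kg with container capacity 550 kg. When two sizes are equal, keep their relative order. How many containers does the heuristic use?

2

Sorted descending: 475, 200, 150, 100, 50, 50.
  475 → container 1 (new)  [load 475/550]
  200 → container 2 (new)  [load 200/550]
  150 → container 2  [load 350/550]
  100 → container 2  [load 450/550]
  50 → container 1  [load 525/550]
  50 → container 2  [load 500/550]
2 containers opened.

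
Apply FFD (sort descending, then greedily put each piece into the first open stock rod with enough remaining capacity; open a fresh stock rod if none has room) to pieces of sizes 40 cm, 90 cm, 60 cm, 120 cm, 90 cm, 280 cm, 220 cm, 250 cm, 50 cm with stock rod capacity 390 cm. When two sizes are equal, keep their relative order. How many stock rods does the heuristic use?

4

Sorted descending: 280, 250, 220, 120, 90, 90, 60, 50, 40.
  280 → stock rod 1 (new)  [load 280/390]
  250 → stock rod 2 (new)  [load 250/390]
  220 → stock rod 3 (new)  [load 220/390]
  120 → stock rod 2  [load 370/390]
  90 → stock rod 1  [load 370/390]
  90 → stock rod 3  [load 310/390]
  60 → stock rod 3  [load 370/390]
  50 → stock rod 4 (new)  [load 50/390]
  40 → stock rod 4  [load 90/390]
4 stock rods opened.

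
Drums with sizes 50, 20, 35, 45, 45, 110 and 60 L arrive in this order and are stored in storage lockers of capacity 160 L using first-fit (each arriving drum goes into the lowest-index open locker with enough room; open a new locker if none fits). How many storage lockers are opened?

3

  50 → locker 1 (new)  [load 50/160]
  20 → locker 1  [load 70/160]
  35 → locker 1  [load 105/160]
  45 → locker 1  [load 150/160]
  45 → locker 2 (new)  [load 45/160]
  110 → locker 2  [load 155/160]
  60 → locker 3 (new)  [load 60/160]
3 storage lockers opened.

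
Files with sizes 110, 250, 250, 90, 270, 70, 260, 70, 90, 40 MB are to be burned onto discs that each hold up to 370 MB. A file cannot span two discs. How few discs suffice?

Total = 270 + 260 + 250 + 250 + 110 + 90 + 90 + 70 + 70 + 40 = 1500 MB.
Lower bound: ⌈1500/370⌉ = 5 discs.
A packing using 5 discs:
  disc 1: 270 + 90 = 360
  disc 2: 260 + 110 = 370
  disc 3: 250 + 90 = 340
  disc 4: 250 + 70 + 40 = 360
  disc 5: 70 = 70
This matches the lower bound, so 5 is optimal.

5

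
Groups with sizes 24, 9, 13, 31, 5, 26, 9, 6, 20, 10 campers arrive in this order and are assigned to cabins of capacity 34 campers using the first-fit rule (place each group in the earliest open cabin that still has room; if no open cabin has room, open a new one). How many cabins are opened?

  24 → cabin 1 (new)  [load 24/34]
  9 → cabin 1  [load 33/34]
  13 → cabin 2 (new)  [load 13/34]
  31 → cabin 3 (new)  [load 31/34]
  5 → cabin 2  [load 18/34]
  26 → cabin 4 (new)  [load 26/34]
  9 → cabin 2  [load 27/34]
  6 → cabin 2  [load 33/34]
  20 → cabin 5 (new)  [load 20/34]
  10 → cabin 5  [load 30/34]
5 cabins opened.

5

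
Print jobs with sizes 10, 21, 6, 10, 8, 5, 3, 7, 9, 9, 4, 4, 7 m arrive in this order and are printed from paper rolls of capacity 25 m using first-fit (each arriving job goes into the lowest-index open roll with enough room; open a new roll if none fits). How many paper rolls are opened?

5

  10 → roll 1 (new)  [load 10/25]
  21 → roll 2 (new)  [load 21/25]
  6 → roll 1  [load 16/25]
  10 → roll 3 (new)  [load 10/25]
  8 → roll 1  [load 24/25]
  5 → roll 3  [load 15/25]
  3 → roll 2  [load 24/25]
  7 → roll 3  [load 22/25]
  9 → roll 4 (new)  [load 9/25]
  9 → roll 4  [load 18/25]
  4 → roll 4  [load 22/25]
  4 → roll 5 (new)  [load 4/25]
  7 → roll 5  [load 11/25]
5 paper rolls opened.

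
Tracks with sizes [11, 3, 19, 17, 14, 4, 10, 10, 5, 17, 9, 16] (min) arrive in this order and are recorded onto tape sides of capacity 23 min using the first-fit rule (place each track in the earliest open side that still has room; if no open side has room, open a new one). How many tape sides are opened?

  11 → side 1 (new)  [load 11/23]
  3 → side 1  [load 14/23]
  19 → side 2 (new)  [load 19/23]
  17 → side 3 (new)  [load 17/23]
  14 → side 4 (new)  [load 14/23]
  4 → side 1  [load 18/23]
  10 → side 5 (new)  [load 10/23]
  10 → side 5  [load 20/23]
  5 → side 1  [load 23/23]
  17 → side 6 (new)  [load 17/23]
  9 → side 4  [load 23/23]
  16 → side 7 (new)  [load 16/23]
7 tape sides opened.

7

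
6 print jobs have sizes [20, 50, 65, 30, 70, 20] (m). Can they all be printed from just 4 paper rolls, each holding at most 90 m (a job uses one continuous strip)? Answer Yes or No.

A valid assignment using 3 paper rolls:
  roll 1: 70 + 20 = 90
  roll 2: 65 + 20 = 85
  roll 3: 50 + 30 = 80
That uses only 3 ≤ 4, so 4 paper rolls are enough.

Yes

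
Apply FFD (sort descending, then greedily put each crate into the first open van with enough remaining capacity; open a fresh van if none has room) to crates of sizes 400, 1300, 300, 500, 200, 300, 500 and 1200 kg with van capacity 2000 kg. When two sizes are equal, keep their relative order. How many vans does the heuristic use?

Sorted descending: 1300, 1200, 500, 500, 400, 300, 300, 200.
  1300 → van 1 (new)  [load 1300/2000]
  1200 → van 2 (new)  [load 1200/2000]
  500 → van 1  [load 1800/2000]
  500 → van 2  [load 1700/2000]
  400 → van 3 (new)  [load 400/2000]
  300 → van 2  [load 2000/2000]
  300 → van 3  [load 700/2000]
  200 → van 1  [load 2000/2000]
3 vans opened.

3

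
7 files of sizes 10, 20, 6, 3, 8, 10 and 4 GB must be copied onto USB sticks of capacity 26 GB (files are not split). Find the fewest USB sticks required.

Total = 20 + 10 + 10 + 8 + 6 + 4 + 3 = 61 GB.
Lower bound: ⌈61/26⌉ = 3 USB sticks.
A packing using 3 USB sticks:
  USB stick 1: 20 + 6 = 26
  USB stick 2: 10 + 10 + 4 = 24
  USB stick 3: 8 + 3 = 11
This matches the lower bound, so 3 is optimal.

3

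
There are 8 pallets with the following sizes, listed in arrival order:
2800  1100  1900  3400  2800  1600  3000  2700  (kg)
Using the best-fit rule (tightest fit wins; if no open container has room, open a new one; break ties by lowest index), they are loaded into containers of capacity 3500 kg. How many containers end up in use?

7

  2800 → container 1 (new)  [load 2800/3500]
  1100 → container 2 (new)  [load 1100/3500]
  1900 → container 2  [load 3000/3500]
  3400 → container 3 (new)  [load 3400/3500]
  2800 → container 4 (new)  [load 2800/3500]
  1600 → container 5 (new)  [load 1600/3500]
  3000 → container 6 (new)  [load 3000/3500]
  2700 → container 7 (new)  [load 2700/3500]
7 containers opened.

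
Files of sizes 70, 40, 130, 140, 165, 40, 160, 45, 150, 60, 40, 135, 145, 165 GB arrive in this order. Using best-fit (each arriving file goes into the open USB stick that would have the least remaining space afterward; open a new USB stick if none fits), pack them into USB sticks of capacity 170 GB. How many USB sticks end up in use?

10

  70 → USB stick 1 (new)  [load 70/170]
  40 → USB stick 1  [load 110/170]
  130 → USB stick 2 (new)  [load 130/170]
  140 → USB stick 3 (new)  [load 140/170]
  165 → USB stick 4 (new)  [load 165/170]
  40 → USB stick 2  [load 170/170]
  160 → USB stick 5 (new)  [load 160/170]
  45 → USB stick 1  [load 155/170]
  150 → USB stick 6 (new)  [load 150/170]
  60 → USB stick 7 (new)  [load 60/170]
  40 → USB stick 7  [load 100/170]
  135 → USB stick 8 (new)  [load 135/170]
  145 → USB stick 9 (new)  [load 145/170]
  165 → USB stick 10 (new)  [load 165/170]
10 USB sticks opened.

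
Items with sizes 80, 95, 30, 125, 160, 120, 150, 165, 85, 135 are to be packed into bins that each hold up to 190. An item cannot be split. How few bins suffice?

Total = 165 + 160 + 150 + 135 + 125 + 120 + 95 + 85 + 80 + 30 = 1145.
Lower bound: ⌈1145/190⌉ = 7 bins.
A packing using 8 bins:
  bin 1: 165 = 165
  bin 2: 160 + 30 = 190
  bin 3: 150 = 150
  bin 4: 135 = 135
  bin 5: 125 = 125
  bin 6: 120 = 120
  bin 7: 95 + 85 = 180
  bin 8: 80 = 80
No arrangement into 7 bins stays within capacity, so 8 is optimal.

8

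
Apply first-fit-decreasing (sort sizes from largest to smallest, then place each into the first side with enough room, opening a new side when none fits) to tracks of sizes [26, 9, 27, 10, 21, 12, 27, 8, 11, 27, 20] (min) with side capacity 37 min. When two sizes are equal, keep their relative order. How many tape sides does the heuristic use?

Sorted descending: 27, 27, 27, 26, 21, 20, 12, 11, 10, 9, 8.
  27 → side 1 (new)  [load 27/37]
  27 → side 2 (new)  [load 27/37]
  27 → side 3 (new)  [load 27/37]
  26 → side 4 (new)  [load 26/37]
  21 → side 5 (new)  [load 21/37]
  20 → side 6 (new)  [load 20/37]
  12 → side 5  [load 33/37]
  11 → side 4  [load 37/37]
  10 → side 1  [load 37/37]
  9 → side 2  [load 36/37]
  8 → side 3  [load 35/37]
6 tape sides opened.

6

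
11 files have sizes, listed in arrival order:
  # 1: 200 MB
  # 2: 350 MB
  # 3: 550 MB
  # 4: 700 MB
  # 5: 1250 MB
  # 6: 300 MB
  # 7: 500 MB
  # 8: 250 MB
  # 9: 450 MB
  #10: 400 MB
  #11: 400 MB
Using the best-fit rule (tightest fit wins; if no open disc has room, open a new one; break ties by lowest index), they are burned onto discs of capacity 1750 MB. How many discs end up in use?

  200 → disc 1 (new)  [load 200/1750]
  350 → disc 1  [load 550/1750]
  550 → disc 1  [load 1100/1750]
  700 → disc 2 (new)  [load 700/1750]
  1250 → disc 3 (new)  [load 1250/1750]
  300 → disc 3  [load 1550/1750]
  500 → disc 1  [load 1600/1750]
  250 → disc 2  [load 950/1750]
  450 → disc 2  [load 1400/1750]
  400 → disc 4 (new)  [load 400/1750]
  400 → disc 4  [load 800/1750]
4 discs opened.

4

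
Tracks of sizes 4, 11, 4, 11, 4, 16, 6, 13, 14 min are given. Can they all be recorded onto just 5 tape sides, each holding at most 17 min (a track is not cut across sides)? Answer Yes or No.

Total = 83 min; ⌈83/17⌉ = 5.
The bound of 5 does not rule out 5, but exhaustive search shows no assignment into 5 tape sides of capacity 17 min exists — the minimum is 6.

No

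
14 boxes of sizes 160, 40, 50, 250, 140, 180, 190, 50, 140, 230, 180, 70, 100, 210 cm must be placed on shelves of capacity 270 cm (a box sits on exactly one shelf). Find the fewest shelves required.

9

Total = 250 + 230 + 210 + 190 + 180 + 180 + 160 + 140 + 140 + 100 + 70 + 50 + 50 + 40 = 1990 cm.
Lower bound: ⌈1990/270⌉ = 8 shelves.
Also, 9 boxes each exceed 135 cm, and no two of those can share a shelf, so at least 9 shelves are needed.
A packing using 9 shelves:
  shelf 1: 250 = 250
  shelf 2: 230 + 40 = 270
  shelf 3: 210 + 50 = 260
  shelf 4: 190 + 70 = 260
  shelf 5: 180 + 50 = 230
  shelf 6: 180 = 180
  shelf 7: 160 + 100 = 260
  shelf 8: 140 = 140
  shelf 9: 140 = 140
This matches the lower bound, so 9 is optimal.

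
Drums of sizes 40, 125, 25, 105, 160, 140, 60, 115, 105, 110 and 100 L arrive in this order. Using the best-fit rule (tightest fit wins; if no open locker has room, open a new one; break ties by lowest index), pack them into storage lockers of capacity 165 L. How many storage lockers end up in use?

  40 → locker 1 (new)  [load 40/165]
  125 → locker 1  [load 165/165]
  25 → locker 2 (new)  [load 25/165]
  105 → locker 2  [load 130/165]
  160 → locker 3 (new)  [load 160/165]
  140 → locker 4 (new)  [load 140/165]
  60 → locker 5 (new)  [load 60/165]
  115 → locker 6 (new)  [load 115/165]
  105 → locker 5  [load 165/165]
  110 → locker 7 (new)  [load 110/165]
  100 → locker 8 (new)  [load 100/165]
8 storage lockers opened.

8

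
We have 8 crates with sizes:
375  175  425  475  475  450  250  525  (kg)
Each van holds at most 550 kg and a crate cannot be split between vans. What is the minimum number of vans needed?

7

Total = 525 + 475 + 475 + 450 + 425 + 375 + 250 + 175 = 3150 kg.
Lower bound: ⌈3150/550⌉ = 6 vans.
A packing using 7 vans:
  van 1: 525 = 525
  van 2: 475 = 475
  van 3: 475 = 475
  van 4: 450 = 450
  van 5: 425 = 425
  van 6: 375 + 175 = 550
  van 7: 250 = 250
No arrangement into 6 vans stays within capacity, so 7 is optimal.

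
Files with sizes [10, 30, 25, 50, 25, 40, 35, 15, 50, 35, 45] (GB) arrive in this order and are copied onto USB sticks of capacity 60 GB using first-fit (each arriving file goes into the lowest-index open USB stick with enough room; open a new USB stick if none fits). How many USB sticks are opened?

  10 → USB stick 1 (new)  [load 10/60]
  30 → USB stick 1  [load 40/60]
  25 → USB stick 2 (new)  [load 25/60]
  50 → USB stick 3 (new)  [load 50/60]
  25 → USB stick 2  [load 50/60]
  40 → USB stick 4 (new)  [load 40/60]
  35 → USB stick 5 (new)  [load 35/60]
  15 → USB stick 1  [load 55/60]
  50 → USB stick 6 (new)  [load 50/60]
  35 → USB stick 7 (new)  [load 35/60]
  45 → USB stick 8 (new)  [load 45/60]
8 USB sticks opened.

8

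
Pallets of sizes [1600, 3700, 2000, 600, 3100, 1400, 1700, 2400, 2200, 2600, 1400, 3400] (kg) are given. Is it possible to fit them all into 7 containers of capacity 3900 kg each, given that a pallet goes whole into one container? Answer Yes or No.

No

Total = 26100 kg; ⌈26100/3900⌉ = 7.
The bound of 7 does not rule out 7, but exhaustive search shows no assignment into 7 containers of capacity 3900 kg exists — the minimum is 8.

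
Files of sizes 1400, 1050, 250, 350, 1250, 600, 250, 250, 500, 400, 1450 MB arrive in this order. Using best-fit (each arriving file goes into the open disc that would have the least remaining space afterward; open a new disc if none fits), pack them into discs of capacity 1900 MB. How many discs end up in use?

5

  1400 → disc 1 (new)  [load 1400/1900]
  1050 → disc 2 (new)  [load 1050/1900]
  250 → disc 1  [load 1650/1900]
  350 → disc 2  [load 1400/1900]
  1250 → disc 3 (new)  [load 1250/1900]
  600 → disc 3  [load 1850/1900]
  250 → disc 1  [load 1900/1900]
  250 → disc 2  [load 1650/1900]
  500 → disc 4 (new)  [load 500/1900]
  400 → disc 4  [load 900/1900]
  1450 → disc 5 (new)  [load 1450/1900]
5 discs opened.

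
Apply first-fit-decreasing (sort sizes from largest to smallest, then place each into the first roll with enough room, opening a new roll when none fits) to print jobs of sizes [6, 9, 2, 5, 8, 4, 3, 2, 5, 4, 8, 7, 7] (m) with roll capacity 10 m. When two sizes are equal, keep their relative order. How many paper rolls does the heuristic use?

8

Sorted descending: 9, 8, 8, 7, 7, 6, 5, 5, 4, 4, 3, 2, 2.
  9 → roll 1 (new)  [load 9/10]
  8 → roll 2 (new)  [load 8/10]
  8 → roll 3 (new)  [load 8/10]
  7 → roll 4 (new)  [load 7/10]
  7 → roll 5 (new)  [load 7/10]
  6 → roll 6 (new)  [load 6/10]
  5 → roll 7 (new)  [load 5/10]
  5 → roll 7  [load 10/10]
  4 → roll 6  [load 10/10]
  4 → roll 8 (new)  [load 4/10]
  3 → roll 4  [load 10/10]
  2 → roll 2  [load 10/10]
  2 → roll 3  [load 10/10]
8 paper rolls opened.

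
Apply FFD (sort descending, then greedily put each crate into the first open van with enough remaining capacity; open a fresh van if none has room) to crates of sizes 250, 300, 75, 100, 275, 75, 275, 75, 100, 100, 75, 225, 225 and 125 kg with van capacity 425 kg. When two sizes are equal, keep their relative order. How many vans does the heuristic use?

6

Sorted descending: 300, 275, 275, 250, 225, 225, 125, 100, 100, 100, 75, 75, 75, 75.
  300 → van 1 (new)  [load 300/425]
  275 → van 2 (new)  [load 275/425]
  275 → van 3 (new)  [load 275/425]
  250 → van 4 (new)  [load 250/425]
  225 → van 5 (new)  [load 225/425]
  225 → van 6 (new)  [load 225/425]
  125 → van 1  [load 425/425]
  100 → van 2  [load 375/425]
  100 → van 3  [load 375/425]
  100 → van 4  [load 350/425]
  75 → van 4  [load 425/425]
  75 → van 5  [load 300/425]
  75 → van 5  [load 375/425]
  75 → van 6  [load 300/425]
6 vans opened.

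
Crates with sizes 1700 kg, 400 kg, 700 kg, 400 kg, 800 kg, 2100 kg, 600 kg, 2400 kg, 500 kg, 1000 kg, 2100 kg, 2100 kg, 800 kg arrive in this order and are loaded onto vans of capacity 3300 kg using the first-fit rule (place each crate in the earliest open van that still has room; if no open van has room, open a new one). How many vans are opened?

6

  1700 → van 1 (new)  [load 1700/3300]
  400 → van 1  [load 2100/3300]
  700 → van 1  [load 2800/3300]
  400 → van 1  [load 3200/3300]
  800 → van 2 (new)  [load 800/3300]
  2100 → van 2  [load 2900/3300]
  600 → van 3 (new)  [load 600/3300]
  2400 → van 3  [load 3000/3300]
  500 → van 4 (new)  [load 500/3300]
  1000 → van 4  [load 1500/3300]
  2100 → van 5 (new)  [load 2100/3300]
  2100 → van 6 (new)  [load 2100/3300]
  800 → van 4  [load 2300/3300]
6 vans opened.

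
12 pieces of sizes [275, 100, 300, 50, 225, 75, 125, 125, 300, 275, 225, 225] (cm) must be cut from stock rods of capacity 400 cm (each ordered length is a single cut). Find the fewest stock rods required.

7

Total = 300 + 300 + 275 + 275 + 225 + 225 + 225 + 125 + 125 + 100 + 75 + 50 = 2300 cm.
Lower bound: ⌈2300/400⌉ = 6 stock rods.
Also, 7 pieces each exceed 200 cm, and no two of those can share a stock rod, so at least 7 stock rods are needed.
A packing using 7 stock rods:
  stock rod 1: 300 + 100 = 400
  stock rod 2: 300 + 75 = 375
  stock rod 3: 275 + 125 = 400
  stock rod 4: 275 + 125 = 400
  stock rod 5: 225 + 50 = 275
  stock rod 6: 225 = 225
  stock rod 7: 225 = 225
This matches the lower bound, so 7 is optimal.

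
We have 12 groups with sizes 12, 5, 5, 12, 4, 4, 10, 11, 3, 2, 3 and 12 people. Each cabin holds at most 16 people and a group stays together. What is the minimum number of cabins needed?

6

Total = 12 + 12 + 12 + 11 + 10 + 5 + 5 + 4 + 4 + 3 + 3 + 2 = 83 people.
Lower bound: ⌈83/16⌉ = 6 cabins.
A packing using 6 cabins:
  cabin 1: 12 + 4 = 16
  cabin 2: 12 + 4 = 16
  cabin 3: 12 + 3 = 15
  cabin 4: 11 + 5 = 16
  cabin 5: 10 + 5 = 15
  cabin 6: 3 + 2 = 5
This matches the lower bound, so 6 is optimal.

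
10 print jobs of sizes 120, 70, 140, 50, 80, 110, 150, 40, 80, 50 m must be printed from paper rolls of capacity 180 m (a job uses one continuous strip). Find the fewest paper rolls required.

Total = 150 + 140 + 120 + 110 + 80 + 80 + 70 + 50 + 50 + 40 = 890 m.
Lower bound: ⌈890/180⌉ = 5 paper rolls.
A packing using 6 paper rolls:
  roll 1: 150 = 150
  roll 2: 140 + 40 = 180
  roll 3: 120 + 50 = 170
  roll 4: 110 + 70 = 180
  roll 5: 80 + 80 = 160
  roll 6: 50 = 50
No arrangement into 5 paper rolls stays within capacity, so 6 is optimal.

6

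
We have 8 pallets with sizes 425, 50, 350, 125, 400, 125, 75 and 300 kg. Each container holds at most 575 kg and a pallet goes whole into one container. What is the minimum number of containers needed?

4

Total = 425 + 400 + 350 + 300 + 125 + 125 + 75 + 50 = 1850 kg.
Lower bound: ⌈1850/575⌉ = 4 containers.
A packing using 4 containers:
  container 1: 425 + 125 = 550
  container 2: 400 + 125 + 50 = 575
  container 3: 350 + 75 = 425
  container 4: 300 = 300
This matches the lower bound, so 4 is optimal.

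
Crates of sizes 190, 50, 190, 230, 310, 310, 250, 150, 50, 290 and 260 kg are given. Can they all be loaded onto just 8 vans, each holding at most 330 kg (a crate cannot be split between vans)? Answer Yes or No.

Total = 2280 kg; ⌈2280/330⌉ = 7.
8 crates each exceed half the capacity and cannot share a van, forcing at least 8 vans.
The bound of 8 does not rule out 8, but exhaustive search shows no assignment into 8 vans of capacity 330 kg exists — the minimum is 9.

No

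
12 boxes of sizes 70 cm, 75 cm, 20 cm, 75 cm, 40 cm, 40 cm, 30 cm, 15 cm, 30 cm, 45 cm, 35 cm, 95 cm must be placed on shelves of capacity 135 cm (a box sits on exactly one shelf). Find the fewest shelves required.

Total = 95 + 75 + 75 + 70 + 45 + 40 + 40 + 35 + 30 + 30 + 20 + 15 = 570 cm.
Lower bound: ⌈570/135⌉ = 5 shelves.
A packing using 5 shelves:
  shelf 1: 95 + 40 = 135
  shelf 2: 75 + 45 + 15 = 135
  shelf 3: 75 + 40 + 20 = 135
  shelf 4: 70 + 35 + 30 = 135
  shelf 5: 30 = 30
This matches the lower bound, so 5 is optimal.

5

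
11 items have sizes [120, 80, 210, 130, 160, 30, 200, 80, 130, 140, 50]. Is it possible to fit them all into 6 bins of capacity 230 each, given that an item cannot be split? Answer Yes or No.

No

Total = 1330; ⌈1330/230⌉ = 6.
7 items each exceed half the capacity and cannot share a bin, forcing at least 7 bins.
At least 7 bins are required, but only 6 are allowed.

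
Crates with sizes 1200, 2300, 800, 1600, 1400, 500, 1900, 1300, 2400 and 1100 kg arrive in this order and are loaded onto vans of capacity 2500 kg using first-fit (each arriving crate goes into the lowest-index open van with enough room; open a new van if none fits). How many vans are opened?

7

  1200 → van 1 (new)  [load 1200/2500]
  2300 → van 2 (new)  [load 2300/2500]
  800 → van 1  [load 2000/2500]
  1600 → van 3 (new)  [load 1600/2500]
  1400 → van 4 (new)  [load 1400/2500]
  500 → van 1  [load 2500/2500]
  1900 → van 5 (new)  [load 1900/2500]
  1300 → van 6 (new)  [load 1300/2500]
  2400 → van 7 (new)  [load 2400/2500]
  1100 → van 4  [load 2500/2500]
7 vans opened.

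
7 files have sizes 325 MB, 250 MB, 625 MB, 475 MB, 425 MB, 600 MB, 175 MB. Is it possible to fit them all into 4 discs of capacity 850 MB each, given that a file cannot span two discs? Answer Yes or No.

Yes

A valid assignment using 4 discs:
  disc 1: 625 + 175 = 800
  disc 2: 600 + 250 = 850
  disc 3: 475 + 325 = 800
  disc 4: 425 = 425
Every load is within 850 MB, so 4 discs suffice.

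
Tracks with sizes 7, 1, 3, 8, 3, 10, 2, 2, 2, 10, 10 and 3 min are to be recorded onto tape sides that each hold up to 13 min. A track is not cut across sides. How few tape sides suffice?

5

Total = 10 + 10 + 10 + 8 + 7 + 3 + 3 + 3 + 2 + 2 + 2 + 1 = 61 min.
Lower bound: ⌈61/13⌉ = 5 tape sides.
A packing using 5 tape sides:
  side 1: 10 + 3 = 13
  side 2: 10 + 3 = 13
  side 3: 10 + 3 = 13
  side 4: 8 + 2 + 2 + 1 = 13
  side 5: 7 + 2 = 9
This matches the lower bound, so 5 is optimal.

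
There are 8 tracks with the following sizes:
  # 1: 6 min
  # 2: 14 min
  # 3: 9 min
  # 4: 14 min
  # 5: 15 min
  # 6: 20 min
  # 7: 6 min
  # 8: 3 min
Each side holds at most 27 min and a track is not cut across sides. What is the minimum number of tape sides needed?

4

Total = 20 + 15 + 14 + 14 + 9 + 6 + 6 + 3 = 87 min.
Lower bound: ⌈87/27⌉ = 4 tape sides.
A packing using 4 tape sides:
  side 1: 20 + 6 = 26
  side 2: 15 + 9 + 3 = 27
  side 3: 14 + 6 = 20
  side 4: 14 = 14
This matches the lower bound, so 4 is optimal.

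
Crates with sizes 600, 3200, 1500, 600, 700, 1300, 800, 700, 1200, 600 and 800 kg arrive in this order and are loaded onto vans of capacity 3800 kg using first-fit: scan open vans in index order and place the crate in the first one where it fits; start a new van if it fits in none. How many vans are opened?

4

  600 → van 1 (new)  [load 600/3800]
  3200 → van 1  [load 3800/3800]
  1500 → van 2 (new)  [load 1500/3800]
  600 → van 2  [load 2100/3800]
  700 → van 2  [load 2800/3800]
  1300 → van 3 (new)  [load 1300/3800]
  800 → van 2  [load 3600/3800]
  700 → van 3  [load 2000/3800]
  1200 → van 3  [load 3200/3800]
  600 → van 3  [load 3800/3800]
  800 → van 4 (new)  [load 800/3800]
4 vans opened.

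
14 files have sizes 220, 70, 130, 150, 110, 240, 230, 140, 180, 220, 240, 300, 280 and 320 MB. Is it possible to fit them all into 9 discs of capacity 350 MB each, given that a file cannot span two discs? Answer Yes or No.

Total = 2830 MB; ⌈2830/350⌉ = 9.
The bound of 9 does not rule out 9, but exhaustive search shows no assignment into 9 discs of capacity 350 MB exists — the minimum is 10.

No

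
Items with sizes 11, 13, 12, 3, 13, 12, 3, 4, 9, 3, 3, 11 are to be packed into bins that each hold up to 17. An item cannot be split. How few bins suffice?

7

Total = 13 + 13 + 12 + 12 + 11 + 11 + 9 + 4 + 3 + 3 + 3 + 3 = 97.
Lower bound: ⌈97/17⌉ = 6 bins.
Also, 7 items each exceed 17/2, and no two of those can share a bin, so at least 7 bins are needed.
A packing using 7 bins:
  bin 1: 13 + 4 = 17
  bin 2: 13 + 3 = 16
  bin 3: 12 + 3 = 15
  bin 4: 12 + 3 = 15
  bin 5: 11 + 3 = 14
  bin 6: 11 = 11
  bin 7: 9 = 9
This matches the lower bound, so 7 is optimal.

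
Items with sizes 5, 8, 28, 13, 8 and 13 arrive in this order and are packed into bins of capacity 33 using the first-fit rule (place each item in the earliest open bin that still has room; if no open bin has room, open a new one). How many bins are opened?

  5 → bin 1 (new)  [load 5/33]
  8 → bin 1  [load 13/33]
  28 → bin 2 (new)  [load 28/33]
  13 → bin 1  [load 26/33]
  8 → bin 3 (new)  [load 8/33]
  13 → bin 3  [load 21/33]
3 bins opened.

3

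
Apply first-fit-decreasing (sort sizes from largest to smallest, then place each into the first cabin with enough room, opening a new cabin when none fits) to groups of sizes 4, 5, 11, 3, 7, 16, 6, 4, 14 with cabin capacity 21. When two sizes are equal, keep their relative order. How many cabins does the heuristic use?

4

Sorted descending: 16, 14, 11, 7, 6, 5, 4, 4, 3.
  16 → cabin 1 (new)  [load 16/21]
  14 → cabin 2 (new)  [load 14/21]
  11 → cabin 3 (new)  [load 11/21]
  7 → cabin 2  [load 21/21]
  6 → cabin 3  [load 17/21]
  5 → cabin 1  [load 21/21]
  4 → cabin 3  [load 21/21]
  4 → cabin 4 (new)  [load 4/21]
  3 → cabin 4  [load 7/21]
4 cabins opened.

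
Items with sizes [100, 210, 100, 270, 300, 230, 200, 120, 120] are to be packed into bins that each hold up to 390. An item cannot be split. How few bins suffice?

Total = 300 + 270 + 230 + 210 + 200 + 120 + 120 + 100 + 100 = 1650.
Lower bound: ⌈1650/390⌉ = 5 bins.
A packing using 5 bins:
  bin 1: 300 = 300
  bin 2: 270 + 120 = 390
  bin 3: 230 + 120 = 350
  bin 4: 210 + 100 = 310
  bin 5: 200 + 100 = 300
This matches the lower bound, so 5 is optimal.

5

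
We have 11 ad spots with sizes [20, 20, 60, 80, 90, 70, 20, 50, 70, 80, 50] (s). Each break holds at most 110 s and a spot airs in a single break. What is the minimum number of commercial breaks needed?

7

Total = 90 + 80 + 80 + 70 + 70 + 60 + 50 + 50 + 20 + 20 + 20 = 610 s.
Lower bound: ⌈610/110⌉ = 6 commercial breaks.
A packing using 7 commercial breaks:
  break 1: 90 + 20 = 110
  break 2: 80 + 20 = 100
  break 3: 80 + 20 = 100
  break 4: 70 = 70
  break 5: 70 = 70
  break 6: 60 + 50 = 110
  break 7: 50 = 50
No arrangement into 6 commercial breaks stays within capacity, so 7 is optimal.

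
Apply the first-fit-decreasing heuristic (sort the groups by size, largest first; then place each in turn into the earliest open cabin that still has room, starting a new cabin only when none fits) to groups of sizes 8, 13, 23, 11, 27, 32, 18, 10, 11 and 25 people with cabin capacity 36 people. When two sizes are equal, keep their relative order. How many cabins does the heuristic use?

6

Sorted descending: 32, 27, 25, 23, 18, 13, 11, 11, 10, 8.
  32 → cabin 1 (new)  [load 32/36]
  27 → cabin 2 (new)  [load 27/36]
  25 → cabin 3 (new)  [load 25/36]
  23 → cabin 4 (new)  [load 23/36]
  18 → cabin 5 (new)  [load 18/36]
  13 → cabin 4  [load 36/36]
  11 → cabin 3  [load 36/36]
  11 → cabin 5  [load 29/36]
  10 → cabin 6 (new)  [load 10/36]
  8 → cabin 2  [load 35/36]
6 cabins opened.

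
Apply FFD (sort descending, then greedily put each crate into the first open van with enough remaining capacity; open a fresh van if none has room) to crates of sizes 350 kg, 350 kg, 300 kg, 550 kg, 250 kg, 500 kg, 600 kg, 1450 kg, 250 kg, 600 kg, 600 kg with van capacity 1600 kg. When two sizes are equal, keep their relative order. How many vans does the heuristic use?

4

Sorted descending: 1450, 600, 600, 600, 550, 500, 350, 350, 300, 250, 250.
  1450 → van 1 (new)  [load 1450/1600]
  600 → van 2 (new)  [load 600/1600]
  600 → van 2  [load 1200/1600]
  600 → van 3 (new)  [load 600/1600]
  550 → van 3  [load 1150/1600]
  500 → van 4 (new)  [load 500/1600]
  350 → van 2  [load 1550/1600]
  350 → van 3  [load 1500/1600]
  300 → van 4  [load 800/1600]
  250 → van 4  [load 1050/1600]
  250 → van 4  [load 1300/1600]
4 vans opened.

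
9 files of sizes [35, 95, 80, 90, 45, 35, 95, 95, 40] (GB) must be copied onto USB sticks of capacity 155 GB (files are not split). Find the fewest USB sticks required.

5

Total = 95 + 95 + 95 + 90 + 80 + 45 + 40 + 35 + 35 = 610 GB.
Lower bound: ⌈610/155⌉ = 4 USB sticks.
Also, 5 files each exceed 155/2 GB, and no two of those can share a USB stick, so at least 5 USB sticks are needed.
A packing using 5 USB sticks:
  USB stick 1: 95 + 45 = 140
  USB stick 2: 95 + 40 = 135
  USB stick 3: 95 + 35 = 130
  USB stick 4: 90 + 35 = 125
  USB stick 5: 80 = 80
This matches the lower bound, so 5 is optimal.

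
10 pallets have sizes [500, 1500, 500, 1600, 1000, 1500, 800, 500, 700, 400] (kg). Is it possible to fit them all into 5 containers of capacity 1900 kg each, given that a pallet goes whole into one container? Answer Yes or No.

Total = 9000 kg; ⌈9000/1900⌉ = 5.
The bound of 5 does not rule out 5, but exhaustive search shows no assignment into 5 containers of capacity 1900 kg exists — the minimum is 6.

No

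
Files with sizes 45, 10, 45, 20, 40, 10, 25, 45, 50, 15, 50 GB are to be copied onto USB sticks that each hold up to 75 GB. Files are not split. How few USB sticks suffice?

6

Total = 50 + 50 + 45 + 45 + 45 + 40 + 25 + 20 + 15 + 10 + 10 = 355 GB.
Lower bound: ⌈355/75⌉ = 5 USB sticks.
Also, 6 files each exceed 75/2 GB, and no two of those can share a USB stick, so at least 6 USB sticks are needed.
A packing using 6 USB sticks:
  USB stick 1: 50 + 25 = 75
  USB stick 2: 50 + 20 = 70
  USB stick 3: 45 + 15 + 10 = 70
  USB stick 4: 45 + 10 = 55
  USB stick 5: 45 = 45
  USB stick 6: 40 = 40
This matches the lower bound, so 6 is optimal.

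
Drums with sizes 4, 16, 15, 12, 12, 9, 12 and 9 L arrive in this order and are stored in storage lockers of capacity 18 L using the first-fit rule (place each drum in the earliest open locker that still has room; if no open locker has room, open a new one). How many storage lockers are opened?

6

  4 → locker 1 (new)  [load 4/18]
  16 → locker 2 (new)  [load 16/18]
  15 → locker 3 (new)  [load 15/18]
  12 → locker 1  [load 16/18]
  12 → locker 4 (new)  [load 12/18]
  9 → locker 5 (new)  [load 9/18]
  12 → locker 6 (new)  [load 12/18]
  9 → locker 5  [load 18/18]
6 storage lockers opened.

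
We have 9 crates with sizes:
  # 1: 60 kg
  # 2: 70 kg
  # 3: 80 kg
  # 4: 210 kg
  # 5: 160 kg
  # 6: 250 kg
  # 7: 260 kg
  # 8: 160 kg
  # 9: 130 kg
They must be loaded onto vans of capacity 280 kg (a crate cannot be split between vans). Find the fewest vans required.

6

Total = 260 + 250 + 210 + 160 + 160 + 130 + 80 + 70 + 60 = 1380 kg.
Lower bound: ⌈1380/280⌉ = 5 vans.
A packing using 6 vans:
  van 1: 260 = 260
  van 2: 250 = 250
  van 3: 210 + 70 = 280
  van 4: 160 + 80 = 240
  van 5: 160 + 60 = 220
  van 6: 130 = 130
No arrangement into 5 vans stays within capacity, so 6 is optimal.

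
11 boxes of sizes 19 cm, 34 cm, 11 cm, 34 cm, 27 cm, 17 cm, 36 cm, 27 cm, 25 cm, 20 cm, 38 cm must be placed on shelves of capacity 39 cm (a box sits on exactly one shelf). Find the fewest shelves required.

Total = 38 + 36 + 34 + 34 + 27 + 27 + 25 + 20 + 19 + 17 + 11 = 288 cm.
Lower bound: ⌈288/39⌉ = 8 shelves.
A packing using 9 shelves:
  shelf 1: 38 = 38
  shelf 2: 36 = 36
  shelf 3: 34 = 34
  shelf 4: 34 = 34
  shelf 5: 27 + 11 = 38
  shelf 6: 27 = 27
  shelf 7: 25 = 25
  shelf 8: 20 + 19 = 39
  shelf 9: 17 = 17
No arrangement into 8 shelves stays within capacity, so 9 is optimal.

9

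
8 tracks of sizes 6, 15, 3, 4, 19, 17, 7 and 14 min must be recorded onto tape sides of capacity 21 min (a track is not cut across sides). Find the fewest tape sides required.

5

Total = 19 + 17 + 15 + 14 + 7 + 6 + 4 + 3 = 85 min.
Lower bound: ⌈85/21⌉ = 5 tape sides.
A packing using 5 tape sides:
  side 1: 19 = 19
  side 2: 17 + 4 = 21
  side 3: 15 + 6 = 21
  side 4: 14 + 7 = 21
  side 5: 3 = 3
This matches the lower bound, so 5 is optimal.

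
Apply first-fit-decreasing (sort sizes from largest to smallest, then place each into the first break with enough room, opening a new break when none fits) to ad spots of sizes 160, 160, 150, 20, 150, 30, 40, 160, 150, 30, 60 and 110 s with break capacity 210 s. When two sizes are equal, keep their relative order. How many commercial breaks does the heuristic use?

Sorted descending: 160, 160, 160, 150, 150, 150, 110, 60, 40, 30, 30, 20.
  160 → break 1 (new)  [load 160/210]
  160 → break 2 (new)  [load 160/210]
  160 → break 3 (new)  [load 160/210]
  150 → break 4 (new)  [load 150/210]
  150 → break 5 (new)  [load 150/210]
  150 → break 6 (new)  [load 150/210]
  110 → break 7 (new)  [load 110/210]
  60 → break 4  [load 210/210]
  40 → break 1  [load 200/210]
  30 → break 2  [load 190/210]
  30 → break 3  [load 190/210]
  20 → break 2  [load 210/210]
7 commercial breaks opened.

7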